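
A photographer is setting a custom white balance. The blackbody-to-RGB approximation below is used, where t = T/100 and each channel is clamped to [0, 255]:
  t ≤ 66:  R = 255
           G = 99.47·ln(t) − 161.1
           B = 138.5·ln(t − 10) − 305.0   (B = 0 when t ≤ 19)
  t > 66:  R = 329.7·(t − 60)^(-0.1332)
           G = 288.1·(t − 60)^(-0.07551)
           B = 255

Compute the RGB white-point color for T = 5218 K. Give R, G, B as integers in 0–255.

R=255, G=232, B=213

t = 5218/100 = 52.18; the t ≤ 66 branch applies.
R = 255 by definition for t ≤ 66.
G = 99.47·ln 52.18 − 161.1 = 99.47·3.9547 − 161.1 = 232.274.
B = 138.5·ln(52.18 − 10) − 305.0 = 138.5·ln 42.18 − 305.0 = 138.5·3.7419 − 305.0 = 213.260.
Rounded: (255, 232, 213).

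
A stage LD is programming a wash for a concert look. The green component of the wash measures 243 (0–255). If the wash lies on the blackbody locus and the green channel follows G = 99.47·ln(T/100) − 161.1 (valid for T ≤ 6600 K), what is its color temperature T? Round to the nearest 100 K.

5800 K

ln t = (243 + 161.1) / 99.47 = 4.0625.
t = e^4.0625 = 58.121.
T = 100·t = 5812 K → 5800 K to the nearest 100 K.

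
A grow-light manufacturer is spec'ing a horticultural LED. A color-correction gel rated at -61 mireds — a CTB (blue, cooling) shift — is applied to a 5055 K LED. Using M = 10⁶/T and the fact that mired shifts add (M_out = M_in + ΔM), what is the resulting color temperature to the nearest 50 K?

7300 K

M_in = 10⁶/5055 = 197.82 mireds.
M_out = 197.82 + (-61) = 136.82 mireds.
T_out = 10⁶/136.82 = 7308.7 K → 7300 K.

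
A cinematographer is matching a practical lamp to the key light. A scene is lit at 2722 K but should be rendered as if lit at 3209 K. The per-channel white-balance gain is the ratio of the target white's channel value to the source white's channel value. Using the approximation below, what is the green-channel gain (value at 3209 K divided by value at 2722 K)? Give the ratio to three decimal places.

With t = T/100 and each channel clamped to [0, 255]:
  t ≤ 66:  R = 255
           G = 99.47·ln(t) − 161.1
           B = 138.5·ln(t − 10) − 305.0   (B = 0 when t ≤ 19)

At 2722 K (t = 27.22):
  G = 99.47·ln 27.22 − 161.1 = 99.47·3.3040 − 161.1 = 167.544.
At 3209 K (t = 32.09):
  G = 99.47·ln 32.09 − 161.1 = 99.47·3.4685 − 161.1 = 183.916.
Gain = 183.916 / 167.544 = 1.0977 → 1.098.

1.098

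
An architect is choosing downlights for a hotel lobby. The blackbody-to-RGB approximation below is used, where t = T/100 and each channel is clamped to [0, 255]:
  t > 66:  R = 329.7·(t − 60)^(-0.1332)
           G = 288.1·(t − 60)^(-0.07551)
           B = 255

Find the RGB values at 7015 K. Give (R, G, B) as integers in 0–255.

(242, 242, 255)

t = 7015/100 = 70.15; the t > 66 branch applies.
R = 329.7·(70.15 − 60)^(-0.1332) = 329.7·10.15^(-0.1332) = 329.7·0.73441 = 242.135.
G = 288.1·(70.15 − 60)^(-0.07551) = 288.1·10.15^(-0.07551) = 288.1·0.83946 = 241.849.
B = 255 by definition for t > 66.
Rounded: (242, 242, 255).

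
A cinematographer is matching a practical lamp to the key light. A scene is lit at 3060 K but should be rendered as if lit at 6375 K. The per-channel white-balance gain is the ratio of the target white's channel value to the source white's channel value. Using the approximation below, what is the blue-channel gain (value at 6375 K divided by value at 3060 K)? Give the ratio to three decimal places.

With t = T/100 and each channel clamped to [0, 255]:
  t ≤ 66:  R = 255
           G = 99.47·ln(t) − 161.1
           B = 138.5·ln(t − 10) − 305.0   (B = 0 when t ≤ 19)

2.165

At 3060 K (t = 30.6):
  B = 138.5·ln(30.6 − 10) − 305.0 = 138.5·ln 20.6 − 305.0 = 138.5·3.0253 − 305.0 = 114.003.
At 6375 K (t = 63.75):
  B = 138.5·ln(63.75 − 10) − 305.0 = 138.5·ln 53.75 − 305.0 = 138.5·3.9843 − 305.0 = 246.832.
Gain = 246.832 / 114.003 = 2.1651 → 2.165.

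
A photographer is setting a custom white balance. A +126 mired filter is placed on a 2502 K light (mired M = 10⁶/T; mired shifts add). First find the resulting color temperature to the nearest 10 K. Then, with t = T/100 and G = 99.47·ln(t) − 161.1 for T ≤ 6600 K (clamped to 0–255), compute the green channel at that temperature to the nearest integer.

132

M_in = 10⁶/2502 = 399.68; M_out = 399.68 + (+126) = 525.68.
T_out = 10⁶/525.68 = 1902.3 K → 1900 K; t = 19.
G = 99.47·ln 19 − 161.1 = 99.47·2.9444 − 161.1 = 131.783.
Rounded: 132.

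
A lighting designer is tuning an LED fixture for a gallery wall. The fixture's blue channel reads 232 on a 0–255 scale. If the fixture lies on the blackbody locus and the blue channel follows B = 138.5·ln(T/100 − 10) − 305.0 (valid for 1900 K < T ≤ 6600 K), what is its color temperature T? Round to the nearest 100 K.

5800 K

ln(t − 10) = (232 + 305.0) / 138.5 = 3.8773.
t − 10 = e^3.8773 = 48.292, so t = 58.292.
T = 100·t = 5829 K → 5800 K to the nearest 100 K.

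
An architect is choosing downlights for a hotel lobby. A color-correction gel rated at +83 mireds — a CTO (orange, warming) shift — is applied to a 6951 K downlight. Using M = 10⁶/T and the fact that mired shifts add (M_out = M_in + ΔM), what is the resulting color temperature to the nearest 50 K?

M_in = 10⁶/6951 = 143.86 mireds.
M_out = 143.86 + (+83) = 226.86 mireds.
T_out = 10⁶/226.86 = 4407.9 K → 4400 K.

4400 K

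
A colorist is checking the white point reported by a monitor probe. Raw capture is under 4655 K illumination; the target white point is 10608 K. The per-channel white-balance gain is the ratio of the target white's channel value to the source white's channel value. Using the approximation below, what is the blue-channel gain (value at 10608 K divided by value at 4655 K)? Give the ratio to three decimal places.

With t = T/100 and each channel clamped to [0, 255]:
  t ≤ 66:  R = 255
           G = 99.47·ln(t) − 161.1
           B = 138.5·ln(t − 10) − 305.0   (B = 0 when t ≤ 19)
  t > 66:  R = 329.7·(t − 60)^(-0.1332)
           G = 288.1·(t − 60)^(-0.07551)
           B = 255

1.318

At 4655 K (t = 46.55):
  B = 138.5·ln(46.55 − 10) − 305.0 = 138.5·ln 36.55 − 305.0 = 138.5·3.5987 − 305.0 = 193.417.
At 10608 K (t = 106.08):
  B = 255 by definition for t > 66.
Gain = 255.000 / 193.417 = 1.3184 → 1.318.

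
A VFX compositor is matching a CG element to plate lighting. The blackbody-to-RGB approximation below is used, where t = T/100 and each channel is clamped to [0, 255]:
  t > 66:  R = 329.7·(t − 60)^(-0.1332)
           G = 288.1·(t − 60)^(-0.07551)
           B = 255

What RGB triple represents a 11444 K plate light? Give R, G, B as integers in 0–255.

R=194, G=213, B=255

t = 11444/100 = 114.44; the t > 66 branch applies.
R = 329.7·(114.44 − 60)^(-0.1332) = 329.7·54.44^(-0.1332) = 329.7·0.58719 = 193.595.
G = 288.1·(114.44 − 60)^(-0.07551) = 288.1·54.44^(-0.07551) = 288.1·0.73947 = 213.041.
B = 255 by definition for t > 66.
Rounded: (194, 213, 255).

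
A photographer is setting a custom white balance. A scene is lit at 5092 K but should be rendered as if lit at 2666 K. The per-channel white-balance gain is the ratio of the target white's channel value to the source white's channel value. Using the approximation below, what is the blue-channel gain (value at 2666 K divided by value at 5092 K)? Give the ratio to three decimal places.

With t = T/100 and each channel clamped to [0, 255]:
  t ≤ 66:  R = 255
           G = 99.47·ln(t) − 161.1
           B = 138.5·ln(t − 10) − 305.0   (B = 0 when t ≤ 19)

0.405

At 5092 K (t = 50.92):
  B = 138.5·ln(50.92 − 10) − 305.0 = 138.5·ln 40.92 − 305.0 = 138.5·3.7116 − 305.0 = 209.059.
At 2666 K (t = 26.66):
  B = 138.5·ln(26.66 − 10) − 305.0 = 138.5·ln 16.66 − 305.0 = 138.5·2.8130 − 305.0 = 84.602.
Gain = 84.602 / 209.059 = 0.4047 → 0.405.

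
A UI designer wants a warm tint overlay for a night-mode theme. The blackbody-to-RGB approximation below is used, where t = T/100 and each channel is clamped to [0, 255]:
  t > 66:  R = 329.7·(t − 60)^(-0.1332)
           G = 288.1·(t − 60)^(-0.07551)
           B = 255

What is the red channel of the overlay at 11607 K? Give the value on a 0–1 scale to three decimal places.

t = 11607/100 = 116.07; the t > 66 branch applies.
R = 329.7·(116.07 − 60)^(-0.1332) = 329.7·56.07^(-0.1332) = 329.7·0.58488 = 192.836.
On a 0–1 scale: 192.836/255 = 0.7562 → 0.756.

0.756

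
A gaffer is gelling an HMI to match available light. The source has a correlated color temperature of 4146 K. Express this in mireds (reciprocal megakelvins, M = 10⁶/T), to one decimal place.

241.2 mireds

M = 10⁶ / 4146 = 241.196 → 241.2 mireds.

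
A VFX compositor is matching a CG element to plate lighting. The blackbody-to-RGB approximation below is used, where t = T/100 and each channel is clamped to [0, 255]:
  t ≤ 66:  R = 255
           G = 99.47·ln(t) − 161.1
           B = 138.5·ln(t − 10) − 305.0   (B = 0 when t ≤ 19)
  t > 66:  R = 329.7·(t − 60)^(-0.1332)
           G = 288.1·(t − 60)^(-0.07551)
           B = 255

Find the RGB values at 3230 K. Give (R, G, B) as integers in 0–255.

t = 3230/100 = 32.3; the t ≤ 66 branch applies.
R = 255 by definition for t ≤ 66.
G = 99.47·ln 32.3 − 161.1 = 99.47·3.4751 − 161.1 = 184.565.
B = 138.5·ln(32.3 − 10) − 305.0 = 138.5·ln 22.3 − 305.0 = 138.5·3.1046 − 305.0 = 124.985.
Rounded: (255, 185, 125).

(255, 185, 125)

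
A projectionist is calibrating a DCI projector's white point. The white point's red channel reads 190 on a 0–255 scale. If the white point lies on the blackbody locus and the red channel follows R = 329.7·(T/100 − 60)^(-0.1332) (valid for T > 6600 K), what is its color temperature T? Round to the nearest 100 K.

12300 K

(t − 60)^(-0.1332) = 190/329.7 = 0.57628.
t − 60 = 0.57628^(1/-0.1332) = 0.57628^(-7.508) = 62.667, so t = 122.667.
T = 100·t = 12267 K → 12300 K to the nearest 100 K.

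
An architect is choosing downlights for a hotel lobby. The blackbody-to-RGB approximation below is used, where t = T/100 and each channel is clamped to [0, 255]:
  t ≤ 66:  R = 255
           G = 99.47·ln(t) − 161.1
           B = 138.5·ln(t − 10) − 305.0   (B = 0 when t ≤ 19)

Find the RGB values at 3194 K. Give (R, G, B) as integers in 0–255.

t = 3194/100 = 31.94; the t ≤ 66 branch applies.
R = 255 by definition for t ≤ 66.
G = 99.47·ln 31.94 − 161.1 = 99.47·3.4639 − 161.1 = 183.450.
B = 138.5·ln(31.94 − 10) − 305.0 = 138.5·ln 21.94 − 305.0 = 138.5·3.0883 − 305.0 = 122.731.
Rounded: (255, 183, 123).

(255, 183, 123)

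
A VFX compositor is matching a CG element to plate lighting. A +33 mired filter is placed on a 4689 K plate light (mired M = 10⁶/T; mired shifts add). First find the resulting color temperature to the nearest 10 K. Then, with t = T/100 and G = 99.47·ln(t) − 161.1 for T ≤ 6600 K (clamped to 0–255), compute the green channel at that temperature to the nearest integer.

207

M_in = 10⁶/4689 = 213.27; M_out = 213.27 + (+33) = 246.27.
T_out = 10⁶/246.27 = 4060.7 K → 4060 K; t = 40.6.
G = 99.47·ln 40.6 − 161.1 = 99.47·3.7038 − 161.1 = 207.314.
Rounded: 207.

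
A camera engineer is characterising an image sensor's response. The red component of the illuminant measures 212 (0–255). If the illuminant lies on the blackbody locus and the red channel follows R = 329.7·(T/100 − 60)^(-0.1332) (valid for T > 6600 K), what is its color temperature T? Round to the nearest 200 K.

(t − 60)^(-0.1332) = 212/329.7 = 0.64301.
t − 60 = 0.64301^(1/-0.1332) = 0.64301^(-7.508) = 27.530, so t = 87.530.
T = 100·t = 8753 K → 8800 K to the nearest 200 K.

8800 K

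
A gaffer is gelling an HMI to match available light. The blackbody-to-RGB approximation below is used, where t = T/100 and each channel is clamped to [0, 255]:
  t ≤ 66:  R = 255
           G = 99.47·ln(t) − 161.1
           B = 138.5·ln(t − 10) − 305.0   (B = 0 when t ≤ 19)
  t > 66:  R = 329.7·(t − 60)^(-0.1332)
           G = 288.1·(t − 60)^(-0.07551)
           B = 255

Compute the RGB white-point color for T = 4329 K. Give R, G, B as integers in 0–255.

t = 4329/100 = 43.29; the t ≤ 66 branch applies.
R = 255 by definition for t ≤ 66.
G = 99.47·ln 43.29 − 161.1 = 99.47·3.7679 − 161.1 = 213.695.
B = 138.5·ln(43.29 − 10) − 305.0 = 138.5·ln 33.29 − 305.0 = 138.5·3.5053 − 305.0 = 180.478.
Rounded: (255, 214, 180).

R=255, G=214, B=180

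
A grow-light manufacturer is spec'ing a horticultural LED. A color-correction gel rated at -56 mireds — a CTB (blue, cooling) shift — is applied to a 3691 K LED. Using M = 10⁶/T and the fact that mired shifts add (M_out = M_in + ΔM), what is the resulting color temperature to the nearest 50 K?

4650 K

M_in = 10⁶/3691 = 270.93 mireds.
M_out = 270.93 + (-56) = 214.93 mireds.
T_out = 10⁶/214.93 = 4652.7 K → 4650 K.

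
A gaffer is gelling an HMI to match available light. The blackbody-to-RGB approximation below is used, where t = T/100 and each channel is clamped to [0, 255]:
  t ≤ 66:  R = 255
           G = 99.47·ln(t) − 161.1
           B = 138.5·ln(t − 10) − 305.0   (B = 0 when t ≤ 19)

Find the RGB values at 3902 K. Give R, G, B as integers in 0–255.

R=255, G=203, B=161

t = 3902/100 = 39.02; the t ≤ 66 branch applies.
R = 255 by definition for t ≤ 66.
G = 99.47·ln 39.02 − 161.1 = 99.47·3.6641 − 161.1 = 203.365.
B = 138.5·ln(39.02 − 10) − 305.0 = 138.5·ln 29.02 − 305.0 = 138.5·3.3680 − 305.0 = 161.466.
Rounded: (255, 203, 161).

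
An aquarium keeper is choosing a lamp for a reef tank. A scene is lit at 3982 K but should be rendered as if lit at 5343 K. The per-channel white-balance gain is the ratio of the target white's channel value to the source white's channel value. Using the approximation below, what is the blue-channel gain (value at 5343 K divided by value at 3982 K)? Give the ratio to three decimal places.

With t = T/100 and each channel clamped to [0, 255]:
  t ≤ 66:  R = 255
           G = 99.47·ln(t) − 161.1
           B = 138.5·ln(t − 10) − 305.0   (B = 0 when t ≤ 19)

At 3982 K (t = 39.82):
  B = 138.5·ln(39.82 − 10) − 305.0 = 138.5·ln 29.82 − 305.0 = 138.5·3.3952 − 305.0 = 165.232.
At 5343 K (t = 53.43):
  B = 138.5·ln(53.43 − 10) − 305.0 = 138.5·ln 43.43 − 305.0 = 138.5·3.7712 − 305.0 = 217.304.
Gain = 217.304 / 165.232 = 1.3151 → 1.315.

1.315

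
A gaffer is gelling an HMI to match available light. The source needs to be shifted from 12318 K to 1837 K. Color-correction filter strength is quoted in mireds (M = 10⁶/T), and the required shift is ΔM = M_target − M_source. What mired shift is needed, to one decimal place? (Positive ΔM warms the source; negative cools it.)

M_source = 10⁶/12318 = 81.182; M_target = 10⁶/1837 = 544.366.
ΔM = 544.366 − 81.182 = 463.184 → +463.2 mireds, a warming shift.

+463.2 mireds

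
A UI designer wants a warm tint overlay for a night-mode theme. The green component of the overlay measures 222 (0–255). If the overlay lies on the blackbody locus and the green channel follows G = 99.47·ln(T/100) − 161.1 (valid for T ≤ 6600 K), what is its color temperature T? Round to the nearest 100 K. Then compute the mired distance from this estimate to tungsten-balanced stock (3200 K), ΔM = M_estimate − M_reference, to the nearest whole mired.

ln t = (222 + 161.1) / 99.47 = 3.8514.
t = e^3.8514 = 47.059.
T = 100·t = 4706 K → 4700 K to the nearest 100 K.
M_estimate = 10⁶/4700 = 212.77; M_reference = 10⁶/3200 = 312.50.
ΔM = 212.77 − 312.50 = -99.73 → -100 mireds.

-100 mireds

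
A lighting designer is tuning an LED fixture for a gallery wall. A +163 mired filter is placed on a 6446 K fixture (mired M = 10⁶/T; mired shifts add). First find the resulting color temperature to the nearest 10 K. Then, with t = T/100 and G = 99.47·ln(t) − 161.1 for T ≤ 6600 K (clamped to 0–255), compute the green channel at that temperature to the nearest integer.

M_in = 10⁶/6446 = 155.13; M_out = 155.13 + (+163) = 318.13.
T_out = 10⁶/318.13 = 3143.3 K → 3140 K; t = 31.4.
G = 99.47·ln 31.4 − 161.1 = 99.47·3.4468 − 161.1 = 181.754.
Rounded: 182.

182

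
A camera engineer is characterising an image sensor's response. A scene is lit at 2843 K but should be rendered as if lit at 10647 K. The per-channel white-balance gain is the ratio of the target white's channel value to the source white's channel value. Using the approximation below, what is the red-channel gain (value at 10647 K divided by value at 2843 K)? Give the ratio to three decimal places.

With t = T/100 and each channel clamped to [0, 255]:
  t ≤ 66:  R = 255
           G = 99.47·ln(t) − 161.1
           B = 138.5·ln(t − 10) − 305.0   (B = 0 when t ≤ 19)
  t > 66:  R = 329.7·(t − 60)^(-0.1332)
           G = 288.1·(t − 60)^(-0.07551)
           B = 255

At 2843 K (t = 28.43):
  R = 255 by definition for t ≤ 66.
At 10647 K (t = 106.47):
  R = 329.7·(106.47 − 60)^(-0.1332) = 329.7·46.47^(-0.1332) = 329.7·0.59970 = 197.720.
Gain = 197.720 / 255.000 = 0.7754 → 0.775.

0.775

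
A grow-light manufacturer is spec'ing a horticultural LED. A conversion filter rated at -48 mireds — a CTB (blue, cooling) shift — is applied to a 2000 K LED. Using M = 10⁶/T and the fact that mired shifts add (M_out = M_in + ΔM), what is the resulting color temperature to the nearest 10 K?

M_in = 10⁶/2000 = 500.00 mireds.
M_out = 500.00 + (-48) = 452.00 mireds.
T_out = 10⁶/452.00 = 2212.4 K → 2210 K.

2210 K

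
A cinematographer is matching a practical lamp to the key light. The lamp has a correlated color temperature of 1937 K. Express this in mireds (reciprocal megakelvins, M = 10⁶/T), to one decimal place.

516.3 mireds

M = 10⁶ / 1937 = 516.262 → 516.3 mireds.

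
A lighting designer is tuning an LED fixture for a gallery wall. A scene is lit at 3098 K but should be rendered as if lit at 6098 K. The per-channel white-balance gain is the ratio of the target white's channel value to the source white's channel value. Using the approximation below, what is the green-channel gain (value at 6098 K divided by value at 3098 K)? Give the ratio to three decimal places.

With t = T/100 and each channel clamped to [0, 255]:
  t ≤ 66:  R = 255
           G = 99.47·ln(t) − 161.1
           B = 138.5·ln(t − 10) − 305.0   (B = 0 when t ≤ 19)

1.373

At 3098 K (t = 30.98):
  G = 99.47·ln 30.98 − 161.1 = 99.47·3.4333 − 161.1 = 180.415.
At 6098 K (t = 60.98):
  G = 99.47·ln 60.98 − 161.1 = 99.47·4.1105 − 161.1 = 247.776.
Gain = 247.776 / 180.415 = 1.3734 → 1.373.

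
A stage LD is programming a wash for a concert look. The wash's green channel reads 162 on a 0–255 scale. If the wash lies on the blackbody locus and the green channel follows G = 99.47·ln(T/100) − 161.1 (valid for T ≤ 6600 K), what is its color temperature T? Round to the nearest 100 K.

ln t = (162 + 161.1) / 99.47 = 3.2482.
t = e^3.2482 = 25.744.
T = 100·t = 2574 K → 2600 K to the nearest 100 K.

2600 K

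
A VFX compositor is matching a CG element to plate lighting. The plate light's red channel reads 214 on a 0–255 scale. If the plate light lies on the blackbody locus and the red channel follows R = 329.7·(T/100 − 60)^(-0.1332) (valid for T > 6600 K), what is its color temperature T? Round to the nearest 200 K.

8600 K

(t − 60)^(-0.1332) = 214/329.7 = 0.64907.
t − 60 = 0.64907^(1/-0.1332) = 0.64907^(-7.508) = 25.657, so t = 85.657.
T = 100·t = 8566 K → 8600 K to the nearest 200 K.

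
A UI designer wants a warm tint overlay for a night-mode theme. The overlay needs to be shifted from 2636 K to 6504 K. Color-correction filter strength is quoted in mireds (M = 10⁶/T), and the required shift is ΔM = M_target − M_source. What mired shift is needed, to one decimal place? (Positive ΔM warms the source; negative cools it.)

M_source = 10⁶/2636 = 379.363; M_target = 10⁶/6504 = 153.752.
ΔM = 153.752 − 379.363 = -225.611 → -225.6 mireds, a cooling shift.

-225.6 mireds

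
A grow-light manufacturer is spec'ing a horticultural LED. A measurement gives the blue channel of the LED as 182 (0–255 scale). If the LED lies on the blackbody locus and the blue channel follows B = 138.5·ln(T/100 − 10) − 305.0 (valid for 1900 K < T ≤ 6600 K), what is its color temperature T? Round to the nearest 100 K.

4400 K

ln(t − 10) = (182 + 305.0) / 138.5 = 3.5162.
t − 10 = e^3.5162 = 33.658, so t = 43.658.
T = 100·t = 4366 K → 4400 K to the nearest 100 K.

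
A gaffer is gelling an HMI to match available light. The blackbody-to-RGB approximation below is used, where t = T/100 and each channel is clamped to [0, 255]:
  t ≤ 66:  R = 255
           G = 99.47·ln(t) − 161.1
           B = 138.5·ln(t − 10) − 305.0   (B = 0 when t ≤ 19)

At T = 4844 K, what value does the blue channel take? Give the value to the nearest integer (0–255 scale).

200

t = 4844/100 = 48.44; the t ≤ 66 branch applies.
B = 138.5·ln(48.44 − 10) − 305.0 = 138.5·ln 38.44 − 305.0 = 138.5·3.6491 − 305.0 = 200.400.
Rounded: 200.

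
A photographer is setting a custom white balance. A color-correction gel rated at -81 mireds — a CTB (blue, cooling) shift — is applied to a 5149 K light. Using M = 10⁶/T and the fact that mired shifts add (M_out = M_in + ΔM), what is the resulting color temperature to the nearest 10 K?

M_in = 10⁶/5149 = 194.21 mireds.
M_out = 194.21 + (-81) = 113.21 mireds.
T_out = 10⁶/113.21 = 8832.9 K → 8830 K.

8830 K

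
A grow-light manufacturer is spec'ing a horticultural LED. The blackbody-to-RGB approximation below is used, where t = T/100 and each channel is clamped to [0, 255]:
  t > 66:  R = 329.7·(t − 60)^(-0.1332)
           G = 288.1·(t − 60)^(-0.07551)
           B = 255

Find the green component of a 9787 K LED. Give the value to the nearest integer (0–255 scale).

219

t = 9787/100 = 97.87; the t > 66 branch applies.
G = 288.1·(97.87 − 60)^(-0.07551) = 288.1·37.87^(-0.07551) = 288.1·0.76002 = 218.961.
Rounded: 219.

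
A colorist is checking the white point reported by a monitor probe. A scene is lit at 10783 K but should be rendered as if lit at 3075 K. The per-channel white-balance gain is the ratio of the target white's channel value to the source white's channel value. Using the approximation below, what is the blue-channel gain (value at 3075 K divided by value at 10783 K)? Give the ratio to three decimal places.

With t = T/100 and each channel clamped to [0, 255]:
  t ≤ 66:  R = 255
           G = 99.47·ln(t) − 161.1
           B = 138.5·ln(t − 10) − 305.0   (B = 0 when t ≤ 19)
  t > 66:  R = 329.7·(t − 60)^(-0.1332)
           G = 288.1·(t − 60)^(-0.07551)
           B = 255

At 10783 K (t = 107.83):
  B = 255 by definition for t > 66.
At 3075 K (t = 30.75):
  B = 138.5·ln(30.75 − 10) − 305.0 = 138.5·ln 20.75 − 305.0 = 138.5·3.0325 − 305.0 = 115.008.
Gain = 115.008 / 255.000 = 0.4510 → 0.451.

0.451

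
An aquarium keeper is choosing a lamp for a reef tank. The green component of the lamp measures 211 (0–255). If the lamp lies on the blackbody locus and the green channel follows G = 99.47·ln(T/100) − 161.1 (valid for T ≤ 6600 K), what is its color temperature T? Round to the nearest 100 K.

4200 K

ln t = (211 + 161.1) / 99.47 = 3.7408.
t = e^3.7408 = 42.133.
T = 100·t = 4213 K → 4200 K to the nearest 100 K.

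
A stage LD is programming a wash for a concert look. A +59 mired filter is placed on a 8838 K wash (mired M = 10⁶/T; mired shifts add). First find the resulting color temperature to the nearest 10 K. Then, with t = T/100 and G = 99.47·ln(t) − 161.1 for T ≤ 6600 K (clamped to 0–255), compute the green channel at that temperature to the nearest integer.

M_in = 10⁶/8838 = 113.15; M_out = 113.15 + (+59) = 172.15.
T_out = 10⁶/172.15 = 5809.0 K → 5810 K; t = 58.1.
G = 99.47·ln 58.1 − 161.1 = 99.47·4.0622 − 161.1 = 242.964.
Rounded: 243.

243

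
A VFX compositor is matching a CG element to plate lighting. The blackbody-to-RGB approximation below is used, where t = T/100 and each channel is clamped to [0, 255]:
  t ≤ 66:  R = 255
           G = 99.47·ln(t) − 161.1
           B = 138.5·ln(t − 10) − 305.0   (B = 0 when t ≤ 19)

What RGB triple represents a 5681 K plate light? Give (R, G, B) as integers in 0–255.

(255, 241, 228)

t = 5681/100 = 56.81; the t ≤ 66 branch applies.
R = 255 by definition for t ≤ 66.
G = 99.47·ln 56.81 − 161.1 = 99.47·4.0397 − 161.1 = 240.730.
B = 138.5·ln(56.81 − 10) − 305.0 = 138.5·ln 46.81 − 305.0 = 138.5·3.8461 − 305.0 = 227.684.
Rounded: (255, 241, 228).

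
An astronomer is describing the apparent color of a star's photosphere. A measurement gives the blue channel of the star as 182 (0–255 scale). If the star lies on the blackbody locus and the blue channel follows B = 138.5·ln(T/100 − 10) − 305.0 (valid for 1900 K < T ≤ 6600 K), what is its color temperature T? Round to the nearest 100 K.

ln(t − 10) = (182 + 305.0) / 138.5 = 3.5162.
t − 10 = e^3.5162 = 33.658, so t = 43.658.
T = 100·t = 4366 K → 4400 K to the nearest 100 K.

4400 K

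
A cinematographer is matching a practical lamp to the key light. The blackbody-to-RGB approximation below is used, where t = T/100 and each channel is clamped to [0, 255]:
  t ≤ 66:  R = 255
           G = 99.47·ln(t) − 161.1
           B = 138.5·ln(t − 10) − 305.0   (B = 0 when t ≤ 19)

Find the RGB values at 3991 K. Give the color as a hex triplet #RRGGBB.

t = 3991/100 = 39.91; the t ≤ 66 branch applies.
R = 255 by definition for t ≤ 66.
G = 99.47·ln 39.91 − 161.1 = 99.47·3.6866 − 161.1 = 205.609.
B = 138.5·ln(39.91 − 10) − 305.0 = 138.5·ln 29.91 − 305.0 = 138.5·3.3982 − 305.0 = 165.650.
Rounded: (255, 206, 166).
In hex: #FFCEA6.

#FFCEA6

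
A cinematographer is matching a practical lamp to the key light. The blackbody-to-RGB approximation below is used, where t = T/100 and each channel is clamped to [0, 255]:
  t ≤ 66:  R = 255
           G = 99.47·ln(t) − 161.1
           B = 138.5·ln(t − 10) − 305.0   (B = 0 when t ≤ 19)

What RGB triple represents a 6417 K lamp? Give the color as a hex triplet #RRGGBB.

t = 6417/100 = 64.17; the t ≤ 66 branch applies.
R = 255 by definition for t ≤ 66.
G = 99.47·ln 64.17 − 161.1 = 99.47·4.1615 − 161.1 = 252.848.
B = 138.5·ln(64.17 − 10) − 305.0 = 138.5·ln 54.17 − 305.0 = 138.5·3.9921 − 305.0 = 247.910.
Rounded: (255, 253, 248).
In hex: #FFFDF8.

#FFFDF8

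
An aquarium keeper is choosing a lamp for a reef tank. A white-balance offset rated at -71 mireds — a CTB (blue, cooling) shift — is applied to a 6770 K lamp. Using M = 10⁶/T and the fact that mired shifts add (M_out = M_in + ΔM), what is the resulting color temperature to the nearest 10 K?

13040 K

M_in = 10⁶/6770 = 147.71 mireds.
M_out = 147.71 + (-71) = 76.71 mireds.
T_out = 10⁶/76.71 = 13036.0 K → 13040 K.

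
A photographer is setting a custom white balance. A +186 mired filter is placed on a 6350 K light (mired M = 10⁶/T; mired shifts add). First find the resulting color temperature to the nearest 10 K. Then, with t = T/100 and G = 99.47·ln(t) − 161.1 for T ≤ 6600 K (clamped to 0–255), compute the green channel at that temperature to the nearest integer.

M_in = 10⁶/6350 = 157.48; M_out = 157.48 + (+186) = 343.48.
T_out = 10⁶/343.48 = 2911.4 K → 2910 K; t = 29.1.
G = 99.47·ln 29.1 − 161.1 = 99.47·3.3707 − 161.1 = 174.187.
Rounded: 174.

174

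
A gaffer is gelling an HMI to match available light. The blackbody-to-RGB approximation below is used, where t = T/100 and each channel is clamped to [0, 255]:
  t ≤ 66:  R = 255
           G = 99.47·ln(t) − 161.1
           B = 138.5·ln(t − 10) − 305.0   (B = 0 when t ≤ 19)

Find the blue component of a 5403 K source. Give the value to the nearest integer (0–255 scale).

219

t = 5403/100 = 54.03; the t ≤ 66 branch applies.
B = 138.5·ln(54.03 − 10) − 305.0 = 138.5·ln 44.03 − 305.0 = 138.5·3.7849 − 305.0 = 219.205.
Rounded: 219.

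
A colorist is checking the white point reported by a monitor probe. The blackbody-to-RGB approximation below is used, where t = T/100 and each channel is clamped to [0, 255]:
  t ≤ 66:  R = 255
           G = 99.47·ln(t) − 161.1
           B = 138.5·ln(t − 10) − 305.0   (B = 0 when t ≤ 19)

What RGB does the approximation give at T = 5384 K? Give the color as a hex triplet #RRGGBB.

#FFEBDB

t = 5384/100 = 53.84; the t ≤ 66 branch applies.
R = 255 by definition for t ≤ 66.
G = 99.47·ln 53.84 − 161.1 = 99.47·3.9860 − 161.1 = 235.389.
B = 138.5·ln(53.84 − 10) − 305.0 = 138.5·ln 43.84 − 305.0 = 138.5·3.7805 − 305.0 = 218.606.
Rounded: (255, 235, 219).
In hex: #FFEBDB.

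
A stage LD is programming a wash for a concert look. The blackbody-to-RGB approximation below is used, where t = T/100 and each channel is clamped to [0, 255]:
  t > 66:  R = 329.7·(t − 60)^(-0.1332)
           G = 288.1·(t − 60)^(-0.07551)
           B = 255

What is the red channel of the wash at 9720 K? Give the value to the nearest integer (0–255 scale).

204

t = 9720/100 = 97.2; the t > 66 branch applies.
R = 329.7·(97.2 − 60)^(-0.1332) = 329.7·37.2^(-0.1332) = 329.7·0.61774 = 203.668.
Rounded: 204.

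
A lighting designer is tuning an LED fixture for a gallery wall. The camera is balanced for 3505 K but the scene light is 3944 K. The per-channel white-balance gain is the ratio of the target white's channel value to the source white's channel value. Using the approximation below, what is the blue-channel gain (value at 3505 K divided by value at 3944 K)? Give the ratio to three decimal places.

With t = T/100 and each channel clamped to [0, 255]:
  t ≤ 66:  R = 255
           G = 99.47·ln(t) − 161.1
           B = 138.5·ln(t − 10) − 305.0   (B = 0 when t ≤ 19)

0.863

At 3944 K (t = 39.44):
  B = 138.5·ln(39.44 − 10) − 305.0 = 138.5·ln 29.44 − 305.0 = 138.5·3.3824 − 305.0 = 163.456.
At 3505 K (t = 35.05):
  B = 138.5·ln(35.05 − 10) − 305.0 = 138.5·ln 25.05 − 305.0 = 138.5·3.2209 − 305.0 = 141.091.
Gain = 141.091 / 163.456 = 0.8632 → 0.863.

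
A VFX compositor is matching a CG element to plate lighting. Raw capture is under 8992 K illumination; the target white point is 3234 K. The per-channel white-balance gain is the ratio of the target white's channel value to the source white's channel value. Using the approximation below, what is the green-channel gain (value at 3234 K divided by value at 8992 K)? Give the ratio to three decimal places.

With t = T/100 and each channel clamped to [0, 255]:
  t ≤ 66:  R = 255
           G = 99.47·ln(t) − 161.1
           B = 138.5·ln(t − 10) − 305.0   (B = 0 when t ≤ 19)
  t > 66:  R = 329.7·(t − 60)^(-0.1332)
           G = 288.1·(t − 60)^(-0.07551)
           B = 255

0.829

At 8992 K (t = 89.92):
  G = 288.1·(89.92 − 60)^(-0.07551) = 288.1·29.92^(-0.07551) = 288.1·0.77366 = 222.891.
At 3234 K (t = 32.34):
  G = 99.47·ln 32.34 − 161.1 = 99.47·3.4763 − 161.1 = 184.688.
Gain = 184.688 / 222.891 = 0.8286 → 0.829.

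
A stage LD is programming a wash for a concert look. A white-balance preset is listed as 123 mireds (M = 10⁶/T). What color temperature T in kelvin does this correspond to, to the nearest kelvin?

8130 K

T = 10⁶ / 123 = 8130.08 K → 8130 K.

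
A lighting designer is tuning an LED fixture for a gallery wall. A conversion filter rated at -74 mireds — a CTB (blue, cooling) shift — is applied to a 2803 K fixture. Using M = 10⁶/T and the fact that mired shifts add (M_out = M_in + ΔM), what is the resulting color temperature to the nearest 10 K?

M_in = 10⁶/2803 = 356.76 mireds.
M_out = 356.76 + (-74) = 282.76 mireds.
T_out = 10⁶/282.76 = 3536.6 K → 3540 K.

3540 K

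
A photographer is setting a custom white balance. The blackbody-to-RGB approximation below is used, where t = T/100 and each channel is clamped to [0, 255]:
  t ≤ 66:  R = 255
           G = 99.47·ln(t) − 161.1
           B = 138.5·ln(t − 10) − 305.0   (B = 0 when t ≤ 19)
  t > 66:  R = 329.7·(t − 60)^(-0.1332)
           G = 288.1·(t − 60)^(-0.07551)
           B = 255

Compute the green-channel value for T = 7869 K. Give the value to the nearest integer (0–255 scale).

231

t = 7869/100 = 78.69; the t > 66 branch applies.
G = 288.1·(78.69 − 60)^(-0.07551) = 288.1·18.69^(-0.07551) = 288.1·0.80164 = 230.953.
Rounded: 231.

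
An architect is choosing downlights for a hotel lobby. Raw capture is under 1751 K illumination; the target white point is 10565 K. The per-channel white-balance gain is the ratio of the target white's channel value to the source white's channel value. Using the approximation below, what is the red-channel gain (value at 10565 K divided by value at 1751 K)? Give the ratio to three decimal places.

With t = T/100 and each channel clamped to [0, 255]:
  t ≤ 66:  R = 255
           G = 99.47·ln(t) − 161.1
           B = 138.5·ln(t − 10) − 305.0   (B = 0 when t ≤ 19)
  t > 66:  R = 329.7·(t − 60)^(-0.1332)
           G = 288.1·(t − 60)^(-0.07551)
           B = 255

0.777

At 1751 K (t = 17.51):
  R = 255 by definition for t ≤ 66.
At 10565 K (t = 105.65):
  R = 329.7·(105.65 − 60)^(-0.1332) = 329.7·45.65^(-0.1332) = 329.7·0.60112 = 198.190.
Gain = 198.190 / 255.000 = 0.7772 → 0.777.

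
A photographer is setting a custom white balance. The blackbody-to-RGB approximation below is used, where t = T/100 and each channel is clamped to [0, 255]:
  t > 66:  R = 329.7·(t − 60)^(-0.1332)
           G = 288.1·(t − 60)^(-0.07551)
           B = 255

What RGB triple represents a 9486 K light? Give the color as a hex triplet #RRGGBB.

t = 9486/100 = 94.86; the t > 66 branch applies.
R = 329.7·(94.86 − 60)^(-0.1332) = 329.7·34.86^(-0.1332) = 329.7·0.62311 = 205.438.
G = 288.1·(94.86 − 60)^(-0.07551) = 288.1·34.86^(-0.07551) = 288.1·0.76478 = 220.334.
B = 255 by definition for t > 66.
Rounded: (205, 220, 255).
In hex: #CDDCFF.

#CDDCFF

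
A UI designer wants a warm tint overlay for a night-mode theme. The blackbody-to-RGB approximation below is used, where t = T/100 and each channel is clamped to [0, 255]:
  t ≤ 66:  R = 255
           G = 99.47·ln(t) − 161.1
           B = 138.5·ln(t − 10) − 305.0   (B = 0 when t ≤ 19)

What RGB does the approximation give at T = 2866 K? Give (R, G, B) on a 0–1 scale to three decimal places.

(1.000, 0.677, 0.393)

t = 2866/100 = 28.66; the t ≤ 66 branch applies.
R = 255 by definition for t ≤ 66.
G = 99.47·ln 28.66 − 161.1 = 99.47·3.3555 − 161.1 = 172.672.
B = 138.5·ln(28.66 − 10) − 305.0 = 138.5·ln 18.66 − 305.0 = 138.5·2.9264 − 305.0 = 100.304.
Dividing each by 255: (1.0000, 0.6771, 0.3933) → (1.000, 0.677, 0.393).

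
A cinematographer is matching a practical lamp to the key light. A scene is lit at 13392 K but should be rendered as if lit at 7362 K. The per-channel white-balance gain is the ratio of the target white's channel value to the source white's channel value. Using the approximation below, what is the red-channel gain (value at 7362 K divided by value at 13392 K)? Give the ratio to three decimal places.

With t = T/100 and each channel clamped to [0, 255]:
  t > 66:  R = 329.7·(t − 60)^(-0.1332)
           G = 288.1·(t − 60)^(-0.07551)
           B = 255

1.253

At 13392 K (t = 133.92):
  R = 329.7·(133.92 − 60)^(-0.1332) = 329.7·73.92^(-0.1332) = 329.7·0.56374 = 185.866.
At 7362 K (t = 73.62):
  R = 329.7·(73.62 − 60)^(-0.1332) = 329.7·13.62^(-0.1332) = 329.7·0.70620 = 232.834.
Gain = 232.834 / 185.866 = 1.2527 → 1.253.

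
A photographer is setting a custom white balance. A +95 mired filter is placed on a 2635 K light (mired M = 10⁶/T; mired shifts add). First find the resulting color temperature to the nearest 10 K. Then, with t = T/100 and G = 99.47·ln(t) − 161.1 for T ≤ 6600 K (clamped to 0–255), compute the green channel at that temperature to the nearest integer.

142

M_in = 10⁶/2635 = 379.51; M_out = 379.51 + (+95) = 474.51.
T_out = 10⁶/474.51 = 2107.5 K → 2110 K; t = 21.1.
G = 99.47·ln 21.1 − 161.1 = 99.47·3.0493 − 161.1 = 142.211.
Rounded: 142.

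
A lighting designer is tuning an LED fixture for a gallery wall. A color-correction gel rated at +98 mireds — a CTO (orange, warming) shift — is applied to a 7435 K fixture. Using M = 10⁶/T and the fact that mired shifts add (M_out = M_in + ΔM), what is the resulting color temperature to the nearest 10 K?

M_in = 10⁶/7435 = 134.50 mireds.
M_out = 134.50 + (+98) = 232.50 mireds.
T_out = 10⁶/232.50 = 4301.1 K → 4300 K.

4300 K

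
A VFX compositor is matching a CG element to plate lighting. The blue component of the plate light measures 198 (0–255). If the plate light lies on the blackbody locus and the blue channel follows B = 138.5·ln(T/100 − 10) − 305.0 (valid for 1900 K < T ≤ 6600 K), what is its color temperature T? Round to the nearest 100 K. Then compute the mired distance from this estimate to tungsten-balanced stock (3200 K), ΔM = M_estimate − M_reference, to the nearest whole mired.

ln(t − 10) = (198 + 305.0) / 138.5 = 3.6318.
t − 10 = e^3.6318 = 37.780, so t = 47.780.
T = 100·t = 4778 K → 4800 K to the nearest 100 K.
M_estimate = 10⁶/4800 = 208.33; M_reference = 10⁶/3200 = 312.50.
ΔM = 208.33 − 312.50 = -104.17 → -104 mireds.

-104 mireds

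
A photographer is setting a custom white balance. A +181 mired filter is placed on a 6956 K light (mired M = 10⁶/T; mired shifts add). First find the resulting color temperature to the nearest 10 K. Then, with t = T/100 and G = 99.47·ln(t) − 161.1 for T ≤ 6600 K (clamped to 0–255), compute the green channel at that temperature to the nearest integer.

M_in = 10⁶/6956 = 143.76; M_out = 143.76 + (+181) = 324.76.
T_out = 10⁶/324.76 = 3079.2 K → 3080 K; t = 30.8.
G = 99.47·ln 30.8 − 161.1 = 99.47·3.4275 − 161.1 = 179.835.
Rounded: 180.

180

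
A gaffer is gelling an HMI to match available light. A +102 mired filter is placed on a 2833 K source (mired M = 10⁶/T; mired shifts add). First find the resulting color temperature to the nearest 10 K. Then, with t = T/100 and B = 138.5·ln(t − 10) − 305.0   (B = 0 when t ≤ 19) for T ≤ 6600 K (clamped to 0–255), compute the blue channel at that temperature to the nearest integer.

M_in = 10⁶/2833 = 352.98; M_out = 352.98 + (+102) = 454.98.
T_out = 10⁶/454.98 = 2197.9 K → 2200 K; t = 22.
B = 138.5·ln(22 − 10) − 305.0 = 138.5·ln 12 − 305.0 = 138.5·2.4849 − 305.0 = 39.160.
Rounded: 39.

39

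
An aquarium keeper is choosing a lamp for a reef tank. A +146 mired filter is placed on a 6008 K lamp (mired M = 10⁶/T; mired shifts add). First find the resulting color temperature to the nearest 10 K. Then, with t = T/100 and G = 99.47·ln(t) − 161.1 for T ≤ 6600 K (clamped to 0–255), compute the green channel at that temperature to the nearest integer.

M_in = 10⁶/6008 = 166.44; M_out = 166.44 + (+146) = 312.44.
T_out = 10⁶/312.44 = 3200.6 K → 3200 K; t = 32.
G = 99.47·ln 32 − 161.1 = 99.47·3.4657 − 161.1 = 183.637.
Rounded: 184.

184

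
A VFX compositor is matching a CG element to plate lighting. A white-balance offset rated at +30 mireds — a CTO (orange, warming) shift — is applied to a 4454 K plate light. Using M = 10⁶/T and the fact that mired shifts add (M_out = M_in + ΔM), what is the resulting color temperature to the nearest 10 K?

M_in = 10⁶/4454 = 224.52 mireds.
M_out = 224.52 + (+30) = 254.52 mireds.
T_out = 10⁶/254.52 = 3929.0 K → 3930 K.

3930 K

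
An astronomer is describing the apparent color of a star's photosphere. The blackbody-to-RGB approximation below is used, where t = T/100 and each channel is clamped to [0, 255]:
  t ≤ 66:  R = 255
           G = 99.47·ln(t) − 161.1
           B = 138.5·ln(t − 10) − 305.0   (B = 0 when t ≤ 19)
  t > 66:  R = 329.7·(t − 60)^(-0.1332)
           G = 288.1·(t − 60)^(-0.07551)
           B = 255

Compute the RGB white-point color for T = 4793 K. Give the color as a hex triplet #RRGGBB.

#FFE0C7

t = 4793/100 = 47.93; the t ≤ 66 branch applies.
R = 255 by definition for t ≤ 66.
G = 99.47·ln 47.93 − 161.1 = 99.47·3.8697 − 161.1 = 223.823.
B = 138.5·ln(47.93 − 10) − 305.0 = 138.5·ln 37.93 − 305.0 = 138.5·3.6357 − 305.0 = 198.550.
Rounded: (255, 224, 199).
In hex: #FFE0C7.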